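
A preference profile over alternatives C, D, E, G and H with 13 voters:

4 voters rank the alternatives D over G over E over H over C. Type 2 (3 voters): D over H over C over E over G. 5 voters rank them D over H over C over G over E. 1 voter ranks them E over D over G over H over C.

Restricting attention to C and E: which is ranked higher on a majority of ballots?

C

Ballots ranking C above E: 3 + 5 = 8.
Ballots ranking E above C: 13 − 8 = 5.
C wins the head-to-head 8–5.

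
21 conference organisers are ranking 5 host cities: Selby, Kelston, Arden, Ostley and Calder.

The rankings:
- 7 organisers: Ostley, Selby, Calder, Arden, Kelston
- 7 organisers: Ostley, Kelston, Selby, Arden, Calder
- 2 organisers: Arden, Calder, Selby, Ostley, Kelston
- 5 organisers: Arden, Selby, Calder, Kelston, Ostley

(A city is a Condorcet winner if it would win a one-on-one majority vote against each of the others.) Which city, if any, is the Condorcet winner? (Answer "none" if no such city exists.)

Pairwise majorities:
Selby–Kelston: Selby 14–7.
Selby vs Arden: Selby, 14–7.
Selby–Ostley: Ostley 14–7.
Selby–Calder: Selby 19–2.
Kelston–Arden: Arden 14–7.
Kelston–Ostley: Ostley 16–5.
Kelston vs Calder: Calder wins 14–7.
Arden vs Ostley: Ostley, 14–7.
Arden vs Calder: Arden wins 14–7.
Ostley vs Calder: Ostley wins 14–7.
Ostley beats each of Selby, Kelston, Arden, Calder — Ostley is the Condorcet winner.

Ostley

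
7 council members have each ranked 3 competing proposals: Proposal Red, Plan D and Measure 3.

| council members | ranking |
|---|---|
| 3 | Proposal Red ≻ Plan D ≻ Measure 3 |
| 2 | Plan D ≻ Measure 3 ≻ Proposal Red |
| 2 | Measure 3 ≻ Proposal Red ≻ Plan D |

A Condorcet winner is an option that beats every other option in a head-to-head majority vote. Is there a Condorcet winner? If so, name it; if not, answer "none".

Check each pair by majority over 7 ballots:
Proposal Red vs Plan D: Proposal Red, 5–2.
Proposal Red vs Measure 3: Measure 3 wins 4–3.
Plan D–Measure 3: Plan D 5–2.
Each option drops at least one matchup (Proposal Red loses to Measure 3; Plan D loses to Proposal Red; Measure 3 loses to Plan D); the cycle Proposal Red > Plan D > Measure 3 > Proposal Red rules out a Condorcet winner.

none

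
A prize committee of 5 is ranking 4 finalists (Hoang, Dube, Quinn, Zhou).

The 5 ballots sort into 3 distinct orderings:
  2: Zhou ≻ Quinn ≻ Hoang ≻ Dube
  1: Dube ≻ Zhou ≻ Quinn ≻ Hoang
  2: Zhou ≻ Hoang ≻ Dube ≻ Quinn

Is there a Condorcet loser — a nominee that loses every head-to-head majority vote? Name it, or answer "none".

Head-to-head results (5 jurors):
Hoang vs Dube: Hoang, 4–1.
Hoang vs Quinn: Hoang preferred on 2 ballots; Quinn wins 3–2.
Hoang vs Zhou: Zhou wins 5–0.
Dube–Quinn: Dube 3–2.
Dube vs Zhou: Zhou, 4–1.
Quinn vs Zhou: Zhou, 5–0.
Every nominee wins at least one matchup (Hoang beats Dube; Dube beats Quinn; Quinn beats Hoang; Zhou beats Hoang), so there is no Condorcet loser.

none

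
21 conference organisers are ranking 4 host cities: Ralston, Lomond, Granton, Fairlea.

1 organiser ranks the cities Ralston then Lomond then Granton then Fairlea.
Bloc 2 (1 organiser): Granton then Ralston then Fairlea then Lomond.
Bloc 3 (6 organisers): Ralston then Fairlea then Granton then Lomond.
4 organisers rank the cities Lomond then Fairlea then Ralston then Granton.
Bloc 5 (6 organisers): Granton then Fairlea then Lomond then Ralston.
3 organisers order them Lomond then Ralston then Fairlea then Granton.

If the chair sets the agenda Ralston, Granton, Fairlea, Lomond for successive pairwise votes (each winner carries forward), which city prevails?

Round 1: Ralston vs Granton — 14–7, Ralston advances.
Round 2: Ralston vs Fairlea — 11–10, Ralston advances.
Round 3: Ralston vs Lomond — 8–13, Lomond advances.
Lomond survives the agenda.

Lomond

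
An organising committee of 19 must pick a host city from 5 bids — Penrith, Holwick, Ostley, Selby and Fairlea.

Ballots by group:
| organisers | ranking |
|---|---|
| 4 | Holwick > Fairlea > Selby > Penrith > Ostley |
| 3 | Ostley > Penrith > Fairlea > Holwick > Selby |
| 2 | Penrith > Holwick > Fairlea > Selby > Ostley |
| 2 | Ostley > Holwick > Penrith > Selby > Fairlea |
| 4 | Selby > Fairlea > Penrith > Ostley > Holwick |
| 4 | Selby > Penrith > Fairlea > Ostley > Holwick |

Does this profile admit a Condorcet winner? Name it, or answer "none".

none

Head-to-head results (19 organisers):
Penrith–Holwick: Penrith 13–6.
Penrith vs Ostley: Penrith wins 14–5.
Penrith–Selby: Selby 12–7.
Penrith vs Fairlea: Penrith wins 11–8.
Holwick vs Ostley: Ostley, 13–6.
Holwick vs Selby: Holwick, 11–8.
Holwick vs Fairlea: Fairlea wins 11–8.
Ostley–Selby: Selby 14–5.
Ostley vs Fairlea: Fairlea wins 14–5.
Selby vs Fairlea: Selby wins 10–9.
Every city loses at least once (Penrith loses to Selby; Holwick loses to Penrith; Ostley loses to Penrith; Selby loses to Holwick; Fairlea loses to Penrith). The majority relation contains the cycle Penrith beats Holwick beats Selby beats Penrith, so there is no Condorcet winner.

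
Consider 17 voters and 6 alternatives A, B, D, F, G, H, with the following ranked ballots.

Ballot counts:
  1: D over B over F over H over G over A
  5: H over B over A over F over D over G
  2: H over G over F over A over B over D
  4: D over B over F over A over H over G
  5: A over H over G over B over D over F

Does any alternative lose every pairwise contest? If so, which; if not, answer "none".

Pairwise majorities:
A vs B: B, 10–7.
A–D: A 12–5.
A–F: A 10–7.
A vs G: A, 14–3.
A vs H: 9 to 8, A.
B vs D: B preferred on 5+2+5 = 12 ballots; B wins 12–5.
B vs F: B wins 15–2.
B vs G: B is ranked higher on 1+5+4 = 10 ballots, G on 7. B wins 10–7.
B vs H: H, 12–5.
D vs F: 10 to 7, D.
D vs G: D, 10–7.
D vs H: D is ranked higher on 1+4 = 5 ballots, H on 12. H wins 12–5.
F vs G: F, 10–7.
F vs H: H wins 12–5.
G vs H: H, 17–0.
G loses to every other alternative — it is the Condorcet loser.

G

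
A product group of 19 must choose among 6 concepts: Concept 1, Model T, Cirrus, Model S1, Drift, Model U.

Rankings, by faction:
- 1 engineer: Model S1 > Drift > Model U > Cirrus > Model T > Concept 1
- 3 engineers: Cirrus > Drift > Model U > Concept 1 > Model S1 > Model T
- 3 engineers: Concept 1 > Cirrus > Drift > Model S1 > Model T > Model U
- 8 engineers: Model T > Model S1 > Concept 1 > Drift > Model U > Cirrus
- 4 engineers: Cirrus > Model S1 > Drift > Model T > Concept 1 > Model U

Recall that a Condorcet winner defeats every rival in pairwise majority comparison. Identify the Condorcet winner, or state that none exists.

Head-to-head results (19 engineers):
Concept 1 vs Model T: 3+3 = 6 for Concept 1, 13 for Model T — Model T by 13–6.
Concept 1 vs Cirrus: 11 to 8, Concept 1.
Concept 1 vs Model S1: 3+3 = 6 for Concept 1, 13 for Model S1 — Model S1 by 13–6.
Concept 1 vs Drift: Concept 1 preferred on 3+8 = 11 ballots; Concept 1 wins 11–8.
Concept 1 vs Model U: 15 to 4, Concept 1.
Model T vs Cirrus: Model T is ranked higher on 8 ballots, Cirrus on 11. Cirrus wins 11–8.
Model T vs Model S1: Model T preferred on 8 ballots; Model S1 wins 11–8.
Model T vs Drift: Model T is ranked higher on 8 ballots, Drift on 11. Drift wins 11–8.
Model T vs Model U: Model T preferred on 3+8+4 = 15 ballots; Model T wins 15–4.
Cirrus vs Model S1: 3+3+4 = 10 for Cirrus, 9 for Model S1 — Cirrus by 10–9.
Cirrus vs Drift: Cirrus is ranked higher on 3+3+4 = 10 ballots, Drift on 9. Cirrus wins 10–9.
Cirrus vs Model U: Cirrus preferred on 3+3+4 = 10 ballots; Cirrus wins 10–9.
Model S1 vs Drift: Model S1 is ranked higher on 1+8+4 = 13 ballots, Drift on 6. Model S1 wins 13–6.
Model S1 vs Model U: Model S1 is ranked higher on 1+3+8+4 = 16 ballots, Model U on 3. Model S1 wins 16–3.
Drift vs Model U: Drift preferred on 1+3+3+8+4 = 19 ballots; Drift wins 19–0.
Each design drops at least one matchup (Concept 1 loses to Model T; Model T loses to Cirrus; Cirrus loses to Concept 1; Model S1 loses to Cirrus; Drift loses to Concept 1; Model U loses to Concept 1); the cycle Concept 1 > Cirrus > Model T > Concept 1 rules out a Condorcet winner.

none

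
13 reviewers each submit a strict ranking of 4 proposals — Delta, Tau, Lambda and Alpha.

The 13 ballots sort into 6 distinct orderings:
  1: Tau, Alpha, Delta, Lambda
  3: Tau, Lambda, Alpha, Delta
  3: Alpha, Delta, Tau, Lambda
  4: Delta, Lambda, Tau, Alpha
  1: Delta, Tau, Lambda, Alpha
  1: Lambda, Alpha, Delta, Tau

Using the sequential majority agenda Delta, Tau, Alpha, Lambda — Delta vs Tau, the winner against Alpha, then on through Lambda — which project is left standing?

Round 1: Delta vs Tau — 9–4, Delta advances.
Round 2: Delta vs Alpha — 5–8, Alpha advances.
Round 3: Alpha vs Lambda — 4–9, Lambda advances.
The agenda winner is Lambda.

Lambda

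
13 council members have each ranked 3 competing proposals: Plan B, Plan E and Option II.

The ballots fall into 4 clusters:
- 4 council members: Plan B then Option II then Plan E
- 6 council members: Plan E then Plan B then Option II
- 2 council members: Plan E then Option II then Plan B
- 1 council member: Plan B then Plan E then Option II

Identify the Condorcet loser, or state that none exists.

Option II

Head-to-head results (13 council members):
Plan B vs Plan E: Plan E wins 8–5.
Plan B vs Option II: 4+6+1 = 11 for Plan B, 2 for Option II — Plan B by 11–2.
Plan E vs Option II: Plan E, 9–4.
Option II is beaten in every head-to-head and is the Condorcet loser.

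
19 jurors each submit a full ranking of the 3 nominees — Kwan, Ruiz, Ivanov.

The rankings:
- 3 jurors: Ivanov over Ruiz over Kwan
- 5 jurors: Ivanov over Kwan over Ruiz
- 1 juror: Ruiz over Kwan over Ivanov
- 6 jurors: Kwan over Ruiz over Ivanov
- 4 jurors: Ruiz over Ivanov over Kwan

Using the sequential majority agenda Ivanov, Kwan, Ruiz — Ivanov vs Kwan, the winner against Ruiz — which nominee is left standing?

Round 1: Ivanov vs Kwan — 12–7, Ivanov advances.
Round 2: Ivanov vs Ruiz — 8–11, Ruiz advances.
Ruiz survives the agenda.

Ruiz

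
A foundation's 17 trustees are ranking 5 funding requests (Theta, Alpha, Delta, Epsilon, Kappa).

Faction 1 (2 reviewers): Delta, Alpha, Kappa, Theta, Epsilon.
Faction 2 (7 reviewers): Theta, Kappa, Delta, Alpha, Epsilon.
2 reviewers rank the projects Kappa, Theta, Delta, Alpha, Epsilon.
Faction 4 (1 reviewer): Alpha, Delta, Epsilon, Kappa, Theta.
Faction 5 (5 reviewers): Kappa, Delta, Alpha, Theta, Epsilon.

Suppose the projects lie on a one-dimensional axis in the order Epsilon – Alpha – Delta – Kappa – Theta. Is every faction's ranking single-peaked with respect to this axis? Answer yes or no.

Axis positions: Epsilon=1, Alpha=2, Delta=3, Kappa=4, Theta=5.
Faction 1 (peak Delta at position 3): ranking walks positions 3-2-4-5-1, expanding outward from the peak — single-peaked.
Faction 2 (peak Theta at position 5): ranking walks positions 5-4-3-2-1, expanding outward from the peak — single-peaked.
Faction 3 (peak Kappa at position 4): ranking walks positions 4-5-3-2-1, expanding outward from the peak — single-peaked.
Faction 4 (peak Alpha at position 2): ranking walks positions 2-3-1-4-5, expanding outward from the peak — single-peaked.
Faction 5 (peak Kappa at position 4): ranking walks positions 4-3-2-5-1, expanding outward from the peak — single-peaked.
Every ranking is single-peaked on this axis.

yes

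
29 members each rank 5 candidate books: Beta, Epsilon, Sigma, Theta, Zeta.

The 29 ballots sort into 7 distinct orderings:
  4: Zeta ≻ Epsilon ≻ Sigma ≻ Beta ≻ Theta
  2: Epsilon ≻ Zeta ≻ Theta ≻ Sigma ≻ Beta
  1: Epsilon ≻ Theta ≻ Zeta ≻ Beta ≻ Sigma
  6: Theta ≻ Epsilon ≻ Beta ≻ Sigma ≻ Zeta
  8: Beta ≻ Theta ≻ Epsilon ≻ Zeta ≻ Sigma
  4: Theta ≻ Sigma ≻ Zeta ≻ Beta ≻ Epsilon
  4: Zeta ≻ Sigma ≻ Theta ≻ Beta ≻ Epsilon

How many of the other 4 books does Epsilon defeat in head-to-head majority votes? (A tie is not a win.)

2

Epsilon against each rival (29 members):
Epsilon vs Beta: Beta wins 16–13.
Epsilon vs Sigma: 21 to 8, Epsilon.
Epsilon vs Theta: Epsilon preferred on 4+2+1 = 7 ballots; Theta wins 22–7.
Epsilon vs Zeta: Epsilon wins 17–12.
Epsilon beats Sigma, Zeta; loses to Beta, Theta — 2 pairwise wins.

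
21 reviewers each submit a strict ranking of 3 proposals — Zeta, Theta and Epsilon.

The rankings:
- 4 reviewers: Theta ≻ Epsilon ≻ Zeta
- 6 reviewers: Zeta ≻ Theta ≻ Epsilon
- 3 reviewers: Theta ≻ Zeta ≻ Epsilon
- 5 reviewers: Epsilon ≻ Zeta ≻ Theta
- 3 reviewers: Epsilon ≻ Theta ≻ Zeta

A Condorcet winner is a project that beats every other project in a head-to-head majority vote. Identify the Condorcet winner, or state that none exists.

none

Head-to-head results (21 reviewers):
Zeta vs Theta: Zeta is ranked higher on 6+5 = 11 ballots, Theta on 10. Zeta wins 11–10.
Zeta vs Epsilon: Zeta preferred on 6+3 = 9 ballots; Epsilon wins 12–9.
Theta vs Epsilon: 13 to 8, Theta.
No project is unbeaten: Zeta loses to Epsilon; Theta loses to Zeta; Epsilon loses to Theta. In particular Zeta > Theta > Epsilon > Zeta is a majority cycle — no Condorcet winner exists.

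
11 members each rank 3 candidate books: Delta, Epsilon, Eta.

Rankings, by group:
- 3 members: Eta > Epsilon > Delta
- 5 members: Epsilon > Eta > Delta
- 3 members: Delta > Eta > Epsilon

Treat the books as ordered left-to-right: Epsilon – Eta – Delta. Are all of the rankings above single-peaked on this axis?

yes

Axis positions: Epsilon=1, Eta=2, Delta=3.
Group 1 (peak Eta at position 2): ranking walks positions 2-1-3, expanding outward from the peak — single-peaked.
Group 2 (peak Epsilon at position 1): ranking walks positions 1-2-3, expanding outward from the peak — single-peaked.
Group 3 (peak Delta at position 3): ranking walks positions 3-2-1, expanding outward from the peak — single-peaked.
Every ranking is single-peaked on this axis.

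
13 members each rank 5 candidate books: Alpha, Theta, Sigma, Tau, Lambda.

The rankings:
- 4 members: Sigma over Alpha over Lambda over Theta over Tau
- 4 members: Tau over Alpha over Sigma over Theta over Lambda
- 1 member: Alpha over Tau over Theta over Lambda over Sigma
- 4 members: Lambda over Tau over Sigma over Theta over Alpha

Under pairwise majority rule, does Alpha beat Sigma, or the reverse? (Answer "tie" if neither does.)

Ballots ranking Alpha above Sigma: 4 + 1 = 5.
Ballots ranking Sigma above Alpha: 13 − 5 = 8.
Sigma wins the head-to-head 8–5.

Sigma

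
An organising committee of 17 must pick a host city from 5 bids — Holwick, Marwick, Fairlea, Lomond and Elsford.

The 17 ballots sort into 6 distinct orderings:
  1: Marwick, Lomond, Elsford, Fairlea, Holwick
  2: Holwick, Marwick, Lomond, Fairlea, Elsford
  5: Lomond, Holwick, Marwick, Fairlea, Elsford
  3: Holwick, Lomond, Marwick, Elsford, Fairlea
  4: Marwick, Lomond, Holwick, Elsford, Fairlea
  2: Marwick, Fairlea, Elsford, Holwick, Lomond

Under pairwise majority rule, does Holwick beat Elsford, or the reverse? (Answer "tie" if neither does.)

Holwick

Ballots ranking Holwick above Elsford: 2 + 5 + 3 + 4 = 14.
Ballots ranking Elsford above Holwick: 17 − 14 = 3.
Holwick wins the head-to-head 14–3.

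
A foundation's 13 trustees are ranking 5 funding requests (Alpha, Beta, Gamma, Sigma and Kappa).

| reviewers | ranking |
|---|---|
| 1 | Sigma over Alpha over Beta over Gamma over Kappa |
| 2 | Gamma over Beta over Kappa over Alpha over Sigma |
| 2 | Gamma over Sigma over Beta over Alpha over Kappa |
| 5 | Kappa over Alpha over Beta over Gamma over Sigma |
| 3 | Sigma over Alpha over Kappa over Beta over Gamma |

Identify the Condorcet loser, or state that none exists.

Pairwise majorities:
Alpha vs Beta: Alpha, 9–4.
Alpha vs Gamma: Alpha, 9–4.
Alpha–Sigma: Alpha 7–6.
Alpha–Kappa: Kappa 7–6.
Beta vs Gamma: Beta preferred on 1+5+3 = 9 ballots; Beta wins 9–4.
Beta–Sigma: Beta 7–6.
Beta vs Kappa: Beta preferred on 1+2+2 = 5 ballots; Kappa wins 8–5.
Gamma vs Sigma: 9 to 4, Gamma.
Gamma vs Kappa: 5 to 8, Kappa.
Sigma vs Kappa: Sigma is ranked higher on 1+2+3 = 6 ballots, Kappa on 7. Kappa wins 7–6.
Sigma is beaten in every head-to-head and is the Condorcet loser.

Sigma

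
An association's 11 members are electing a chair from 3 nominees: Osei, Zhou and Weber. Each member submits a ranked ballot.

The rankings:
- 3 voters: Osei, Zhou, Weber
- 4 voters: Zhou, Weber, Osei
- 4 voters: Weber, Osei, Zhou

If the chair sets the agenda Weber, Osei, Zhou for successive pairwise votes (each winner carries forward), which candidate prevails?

Zhou

Round 1: Weber vs Osei — 8–3, Weber advances.
Round 2: Weber vs Zhou — 4–7, Zhou advances.
The agenda winner is Zhou.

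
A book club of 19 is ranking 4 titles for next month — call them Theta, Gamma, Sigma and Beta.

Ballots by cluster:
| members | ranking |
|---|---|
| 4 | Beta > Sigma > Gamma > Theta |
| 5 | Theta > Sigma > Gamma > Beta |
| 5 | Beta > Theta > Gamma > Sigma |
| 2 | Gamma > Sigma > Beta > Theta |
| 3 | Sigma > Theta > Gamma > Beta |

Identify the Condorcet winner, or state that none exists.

Head-to-head results (19 members):
Theta vs Gamma: Theta, 13–6.
Theta vs Sigma: Theta, 10–9.
Theta vs Beta: Beta wins 11–8.
Gamma vs Sigma: Sigma wins 12–7.
Gamma–Beta: Gamma 10–9.
Sigma vs Beta: Sigma wins 10–9.
Every book loses at least once (Theta loses to Beta; Gamma loses to Theta; Sigma loses to Theta; Beta loses to Gamma). The majority relation contains the cycle Theta beats Gamma beats Beta beats Theta, so there is no Condorcet winner.

none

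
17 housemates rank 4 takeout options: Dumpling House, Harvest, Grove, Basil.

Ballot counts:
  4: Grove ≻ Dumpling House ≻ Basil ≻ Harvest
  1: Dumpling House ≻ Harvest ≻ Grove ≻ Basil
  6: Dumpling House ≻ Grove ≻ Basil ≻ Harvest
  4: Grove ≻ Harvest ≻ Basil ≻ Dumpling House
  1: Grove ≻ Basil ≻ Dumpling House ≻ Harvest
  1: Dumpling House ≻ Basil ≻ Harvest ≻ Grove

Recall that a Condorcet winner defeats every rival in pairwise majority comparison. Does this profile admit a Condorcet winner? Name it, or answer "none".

Head-to-head results (17 friends):
Dumpling House–Harvest: Dumpling House 13–4.
Dumpling House vs Grove: Grove, 9–8.
Dumpling House vs Basil: Dumpling House, 12–5.
Harvest–Grove: Grove 15–2.
Harvest vs Basil: Basil wins 12–5.
Grove vs Basil: Grove wins 16–1.
Grove defeats every rival head-to-head and is the Condorcet winner.

Grove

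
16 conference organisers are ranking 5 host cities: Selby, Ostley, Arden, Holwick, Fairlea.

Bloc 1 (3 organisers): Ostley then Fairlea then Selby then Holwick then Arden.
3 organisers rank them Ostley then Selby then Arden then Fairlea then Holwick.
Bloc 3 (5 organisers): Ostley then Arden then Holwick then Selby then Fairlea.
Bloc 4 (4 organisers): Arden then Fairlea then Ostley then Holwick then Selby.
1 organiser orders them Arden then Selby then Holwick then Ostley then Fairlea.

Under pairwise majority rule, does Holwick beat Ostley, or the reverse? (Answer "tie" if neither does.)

Ostley

Ballots ranking Holwick above Ostley: 1.
Ballots ranking Ostley above Holwick: 16 − 1 = 15.
Ostley wins the head-to-head 15–1.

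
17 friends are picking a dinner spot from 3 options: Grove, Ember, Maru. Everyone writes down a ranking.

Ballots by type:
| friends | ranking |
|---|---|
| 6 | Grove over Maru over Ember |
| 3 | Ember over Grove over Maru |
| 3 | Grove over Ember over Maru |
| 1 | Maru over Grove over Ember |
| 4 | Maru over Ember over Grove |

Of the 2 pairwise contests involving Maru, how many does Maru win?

Maru against each rival (17 friends):
Maru vs Grove: Grove wins 12–5.
Maru vs Ember: Maru is ranked higher on 6+1+4 = 11 ballots, Ember on 6. Maru wins 11–6.
Maru beats Ember; loses to Grove — 1 pairwise win.

1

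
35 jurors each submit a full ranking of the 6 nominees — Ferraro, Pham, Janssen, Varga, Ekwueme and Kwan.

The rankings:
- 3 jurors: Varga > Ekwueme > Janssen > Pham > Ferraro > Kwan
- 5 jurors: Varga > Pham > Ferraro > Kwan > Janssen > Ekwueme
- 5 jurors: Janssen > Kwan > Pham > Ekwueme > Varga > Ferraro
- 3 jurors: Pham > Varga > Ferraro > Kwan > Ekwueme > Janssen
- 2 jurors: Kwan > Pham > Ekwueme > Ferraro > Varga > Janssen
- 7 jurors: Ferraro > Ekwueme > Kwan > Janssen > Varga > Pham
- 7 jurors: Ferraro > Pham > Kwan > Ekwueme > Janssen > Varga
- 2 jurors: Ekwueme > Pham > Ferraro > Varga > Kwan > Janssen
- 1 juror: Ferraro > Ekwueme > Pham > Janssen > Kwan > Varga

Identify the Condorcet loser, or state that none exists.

Head-to-head results (35 jurors):
Ferraro vs Pham: Ferraro is ranked higher on 7+7+1 = 15 ballots, Pham on 20. Pham wins 20–15.
Ferraro vs Janssen: 27 to 8, Ferraro.
Ferraro vs Varga: 2+7+7+2+1 = 19 for Ferraro, 16 for Varga — Ferraro by 19–16.
Ferraro vs Ekwueme: 23 to 12, Ferraro.
Ferraro vs Kwan: 28 to 7, Ferraro.
Pham vs Janssen: Pham is ranked higher on 5+3+2+7+2+1 = 20 ballots, Janssen on 15. Pham wins 20–15.
Pham vs Varga: Pham, 20–15.
Pham vs Ekwueme: Pham is ranked higher on 5+5+3+2+7 = 22 ballots, Ekwueme on 13. Pham wins 22–13.
Pham vs Kwan: 21 to 14, Pham.
Janssen vs Varga: Janssen wins 20–15.
Janssen vs Ekwueme: 10 to 25, Ekwueme.
Janssen vs Kwan: Kwan, 26–9.
Varga vs Ekwueme: Ekwueme wins 24–11.
Varga–Kwan: Kwan 22–13.
Ekwueme–Kwan: Kwan 22–13.
Varga is beaten in every head-to-head and is the Condorcet loser.

Varga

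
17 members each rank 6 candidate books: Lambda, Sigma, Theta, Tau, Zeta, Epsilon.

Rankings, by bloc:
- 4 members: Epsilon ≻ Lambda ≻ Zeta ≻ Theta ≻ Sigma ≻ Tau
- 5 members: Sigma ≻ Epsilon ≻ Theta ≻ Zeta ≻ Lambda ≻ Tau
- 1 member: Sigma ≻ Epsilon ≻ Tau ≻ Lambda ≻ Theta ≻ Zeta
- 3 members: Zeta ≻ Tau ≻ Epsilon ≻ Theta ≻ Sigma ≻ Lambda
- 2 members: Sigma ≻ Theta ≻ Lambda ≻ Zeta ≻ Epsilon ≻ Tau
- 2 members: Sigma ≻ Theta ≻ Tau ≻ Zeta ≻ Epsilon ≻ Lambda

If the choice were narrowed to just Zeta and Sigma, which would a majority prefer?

Sigma

Ballots ranking Zeta above Sigma: 4 + 3 = 7.
Ballots ranking Sigma above Zeta: 17 − 7 = 10.
Sigma wins the head-to-head 10–7.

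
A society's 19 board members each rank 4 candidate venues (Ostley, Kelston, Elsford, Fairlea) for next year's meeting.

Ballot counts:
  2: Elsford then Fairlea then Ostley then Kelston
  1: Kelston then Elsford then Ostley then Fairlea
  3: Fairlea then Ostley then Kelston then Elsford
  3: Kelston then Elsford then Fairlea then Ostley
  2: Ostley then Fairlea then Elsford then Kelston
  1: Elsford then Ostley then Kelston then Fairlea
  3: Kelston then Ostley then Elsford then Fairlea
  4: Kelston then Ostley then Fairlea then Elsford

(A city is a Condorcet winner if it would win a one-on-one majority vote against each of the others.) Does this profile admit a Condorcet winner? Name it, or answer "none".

Pairwise majorities:
Ostley vs Kelston: Kelston, 11–8.
Ostley vs Elsford: Ostley, 12–7.
Ostley vs Fairlea: Ostley wins 11–8.
Kelston–Elsford: Kelston 14–5.
Kelston vs Fairlea: Kelston wins 12–7.
Elsford vs Fairlea: Elsford wins 10–9.
Kelston wins every pairwise contest, so Kelston is the Condorcet winner.

Kelston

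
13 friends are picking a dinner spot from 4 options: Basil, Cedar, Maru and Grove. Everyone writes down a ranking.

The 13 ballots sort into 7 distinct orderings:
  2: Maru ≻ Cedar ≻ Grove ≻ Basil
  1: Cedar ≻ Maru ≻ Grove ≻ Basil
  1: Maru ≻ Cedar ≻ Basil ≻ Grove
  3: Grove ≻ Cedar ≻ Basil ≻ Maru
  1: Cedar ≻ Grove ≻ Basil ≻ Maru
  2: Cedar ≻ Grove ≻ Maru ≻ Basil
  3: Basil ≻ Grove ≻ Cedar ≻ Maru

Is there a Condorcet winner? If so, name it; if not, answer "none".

Cedar

Check each pair by majority over 13 ballots:
Basil vs Cedar: 3 for Basil, 10 for Cedar — Cedar by 10–3.
Basil vs Maru: 7 to 6, Basil.
Basil vs Grove: Basil is ranked higher on 1+3 = 4 ballots, Grove on 9. Grove wins 9–4.
Cedar vs Maru: Cedar is ranked higher on 1+3+1+2+3 = 10 ballots, Maru on 3. Cedar wins 10–3.
Cedar vs Grove: Cedar preferred on 2+1+1+1+2 = 7 ballots; Cedar wins 7–6.
Maru vs Grove: 4 to 9, Grove.
Only Cedar has no losses; Cedar is the Condorcet winner.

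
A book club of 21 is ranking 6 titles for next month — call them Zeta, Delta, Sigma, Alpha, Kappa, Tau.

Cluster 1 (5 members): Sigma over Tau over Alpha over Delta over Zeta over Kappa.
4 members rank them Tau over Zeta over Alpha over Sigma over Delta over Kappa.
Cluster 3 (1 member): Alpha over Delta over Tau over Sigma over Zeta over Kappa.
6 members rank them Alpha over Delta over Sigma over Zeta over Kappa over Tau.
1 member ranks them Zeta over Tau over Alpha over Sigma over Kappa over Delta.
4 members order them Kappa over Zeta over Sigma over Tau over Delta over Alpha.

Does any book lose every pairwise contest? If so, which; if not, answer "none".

Pairwise majorities:
Zeta–Delta: Delta 12–9.
Zeta vs Sigma: 9 to 12, Sigma.
Zeta vs Alpha: Alpha wins 12–9.
Zeta vs Kappa: Zeta wins 17–4.
Zeta vs Tau: Zeta wins 11–10.
Delta vs Sigma: Sigma wins 14–7.
Delta vs Alpha: Alpha, 17–4.
Delta vs Kappa: 16 to 5, Delta.
Delta vs Tau: 7 to 14, Tau.
Sigma vs Alpha: Sigma is ranked higher on 5+4 = 9 ballots, Alpha on 12. Alpha wins 12–9.
Sigma vs Kappa: Sigma wins 17–4.
Sigma–Tau: Sigma 15–6.
Alpha vs Kappa: 5+4+1+6+1 = 17 for Alpha, 4 for Kappa — Alpha by 17–4.
Alpha vs Tau: 7 to 14, Tau.
Kappa vs Tau: Kappa preferred on 6+4 = 10 ballots; Tau wins 11–10.
Only Kappa has no wins; Kappa is the Condorcet loser.

Kappa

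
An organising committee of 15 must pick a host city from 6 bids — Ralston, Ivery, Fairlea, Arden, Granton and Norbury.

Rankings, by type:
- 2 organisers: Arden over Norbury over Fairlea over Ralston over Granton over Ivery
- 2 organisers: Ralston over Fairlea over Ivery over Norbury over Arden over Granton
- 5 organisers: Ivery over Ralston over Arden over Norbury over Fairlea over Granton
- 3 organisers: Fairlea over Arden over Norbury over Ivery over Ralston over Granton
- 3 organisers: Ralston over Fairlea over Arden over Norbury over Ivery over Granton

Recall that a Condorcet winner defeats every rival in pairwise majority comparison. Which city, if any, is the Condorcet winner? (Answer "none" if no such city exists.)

Head-to-head results (15 organisers):
Ralston–Ivery: Ivery 8–7.
Ralston vs Fairlea: Ralston, 10–5.
Ralston vs Arden: Ralston, 10–5.
Ralston–Granton: Ralston 15–0.
Ralston vs Norbury: Ralston, 10–5.
Ivery–Fairlea: Fairlea 10–5.
Ivery vs Arden: Arden wins 8–7.
Ivery vs Granton: Ivery wins 13–2.
Ivery vs Norbury: Norbury wins 8–7.
Fairlea vs Arden: Fairlea wins 8–7.
Fairlea–Granton: Fairlea 15–0.
Fairlea–Norbury: Fairlea 8–7.
Arden vs Granton: Arden, 15–0.
Arden vs Norbury: Arden, 13–2.
Granton vs Norbury: Norbury, 15–0.
Each city drops at least one matchup (Ralston loses to Ivery; Ivery loses to Fairlea; Fairlea loses to Ralston; Arden loses to Ralston; Granton loses to Ralston; Norbury loses to Ralston); the cycle Ralston beats Fairlea beats Ivery beats Ralston rules out a Condorcet winner.

none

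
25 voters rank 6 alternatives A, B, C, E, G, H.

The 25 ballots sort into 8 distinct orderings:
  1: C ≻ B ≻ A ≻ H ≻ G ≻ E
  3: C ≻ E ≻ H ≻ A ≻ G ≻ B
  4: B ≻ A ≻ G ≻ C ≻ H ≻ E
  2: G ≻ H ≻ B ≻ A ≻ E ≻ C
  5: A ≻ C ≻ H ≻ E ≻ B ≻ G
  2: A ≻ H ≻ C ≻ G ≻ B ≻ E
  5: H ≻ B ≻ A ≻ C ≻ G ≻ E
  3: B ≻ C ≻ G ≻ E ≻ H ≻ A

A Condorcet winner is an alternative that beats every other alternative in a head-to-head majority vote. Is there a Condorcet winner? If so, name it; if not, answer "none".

none

Pairwise majorities:
A vs B: B, 15–10.
A–C: A 18–7.
A–E: A 19–6.
A vs G: A, 20–5.
A vs H: H wins 13–12.
B vs C: B wins 14–11.
B vs E: B wins 17–8.
B–G: B 18–7.
B vs H: H wins 17–8.
C–E: C 23–2.
C–G: C 19–6.
C vs H: C wins 16–9.
E vs G: G wins 17–8.
E vs H: H wins 19–6.
G vs H: H wins 16–9.
Each alternative drops at least one matchup (A loses to B; B loses to H; C loses to A; E loses to A; G loses to A; H loses to C); the cycle A beats C beats H beats A rules out a Condorcet winner.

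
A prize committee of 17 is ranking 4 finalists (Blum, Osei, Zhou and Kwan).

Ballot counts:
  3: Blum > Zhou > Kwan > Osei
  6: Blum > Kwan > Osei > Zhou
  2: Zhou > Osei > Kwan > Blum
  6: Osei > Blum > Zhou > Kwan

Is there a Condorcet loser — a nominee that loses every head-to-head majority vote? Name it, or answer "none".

none

Pairwise majorities:
Blum–Osei: Blum 9–8.
Blum vs Zhou: Blum is ranked higher on 3+6+6 = 15 ballots, Zhou on 2. Blum wins 15–2.
Blum vs Kwan: 3+6+6 = 15 for Blum, 2 for Kwan — Blum by 15–2.
Osei vs Zhou: Osei wins 12–5.
Osei vs Kwan: Kwan wins 9–8.
Zhou–Kwan: Zhou 11–6.
Every nominee wins at least one matchup (Blum beats Osei; Osei beats Zhou; Zhou beats Kwan; Kwan beats Osei), so there is no Condorcet loser.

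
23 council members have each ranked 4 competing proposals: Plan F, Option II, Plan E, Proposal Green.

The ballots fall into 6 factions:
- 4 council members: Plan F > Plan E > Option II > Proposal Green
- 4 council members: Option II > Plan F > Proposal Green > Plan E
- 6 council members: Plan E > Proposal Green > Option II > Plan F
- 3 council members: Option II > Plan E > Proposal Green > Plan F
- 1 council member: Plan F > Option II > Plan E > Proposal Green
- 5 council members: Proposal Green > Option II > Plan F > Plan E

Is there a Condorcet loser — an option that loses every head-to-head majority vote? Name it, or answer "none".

Pairwise majorities:
Plan F vs Option II: Plan F is ranked higher on 4+1 = 5 ballots, Option II on 18. Option II wins 18–5.
Plan F vs Plan E: Plan F, 14–9.
Plan F vs Proposal Green: Proposal Green wins 14–9.
Option II vs Plan E: Option II wins 13–10.
Option II vs Proposal Green: Option II preferred on 4+4+3+1 = 12 ballots; Option II wins 12–11.
Plan E vs Proposal Green: Plan E wins 14–9.
Every option wins at least one matchup (Plan F beats Plan E; Option II beats Plan F; Plan E beats Proposal Green; Proposal Green beats Plan F), so there is no Condorcet loser.

none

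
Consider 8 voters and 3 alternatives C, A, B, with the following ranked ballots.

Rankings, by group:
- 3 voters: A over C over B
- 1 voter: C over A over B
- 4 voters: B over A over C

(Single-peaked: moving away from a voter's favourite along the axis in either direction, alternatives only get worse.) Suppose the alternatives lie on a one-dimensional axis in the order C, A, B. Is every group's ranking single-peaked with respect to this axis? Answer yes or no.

Axis positions: C=1, A=2, B=3.
Group 1 (peak A at position 2): ranking walks positions 2-1-3, expanding outward from the peak — single-peaked.
Group 2 (peak C at position 1): ranking walks positions 1-2-3, expanding outward from the peak — single-peaked.
Group 3 (peak B at position 3): ranking walks positions 3-2-1, expanding outward from the peak — single-peaked.
Every ranking is single-peaked on this axis.

yes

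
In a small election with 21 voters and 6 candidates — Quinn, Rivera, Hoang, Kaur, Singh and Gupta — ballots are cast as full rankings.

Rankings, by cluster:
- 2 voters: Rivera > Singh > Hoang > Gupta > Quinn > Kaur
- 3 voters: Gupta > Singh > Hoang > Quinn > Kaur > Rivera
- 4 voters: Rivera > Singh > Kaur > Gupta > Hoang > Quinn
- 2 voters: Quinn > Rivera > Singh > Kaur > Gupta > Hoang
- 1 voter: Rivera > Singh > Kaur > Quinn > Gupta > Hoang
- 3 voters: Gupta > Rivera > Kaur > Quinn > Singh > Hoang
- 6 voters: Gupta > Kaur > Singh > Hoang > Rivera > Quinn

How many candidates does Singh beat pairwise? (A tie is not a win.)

Singh against each rival (21 voters):
Singh vs Quinn: 16 to 5, Singh.
Singh vs Rivera: 3+6 = 9 for Singh, 12 for Rivera — Rivera by 12–9.
Singh vs Hoang: 21 for Singh, 0 for Hoang — Singh by 21–0.
Singh vs Kaur: 12 to 9, Singh.
Singh vs Gupta: Gupta, 12–9.
Singh beats Quinn, Hoang, Kaur; loses to Rivera, Gupta — 3 pairwise wins.

3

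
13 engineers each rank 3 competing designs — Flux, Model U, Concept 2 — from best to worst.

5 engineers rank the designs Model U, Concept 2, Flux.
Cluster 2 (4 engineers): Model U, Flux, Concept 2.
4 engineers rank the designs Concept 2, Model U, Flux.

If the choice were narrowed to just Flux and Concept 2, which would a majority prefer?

Ballots ranking Flux above Concept 2: 4.
Ballots ranking Concept 2 above Flux: 13 − 4 = 9.
Concept 2 wins the head-to-head 9–4.

Concept 2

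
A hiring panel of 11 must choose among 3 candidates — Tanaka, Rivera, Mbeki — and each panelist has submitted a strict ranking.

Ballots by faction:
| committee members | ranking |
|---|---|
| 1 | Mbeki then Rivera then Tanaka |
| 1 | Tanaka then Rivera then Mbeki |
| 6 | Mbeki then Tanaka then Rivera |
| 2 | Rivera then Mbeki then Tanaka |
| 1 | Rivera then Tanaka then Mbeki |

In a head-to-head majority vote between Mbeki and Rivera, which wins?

Ballots ranking Mbeki above Rivera: 1 + 6 = 7.
Ballots ranking Rivera above Mbeki: 11 − 7 = 4.
Mbeki wins the head-to-head 7–4.

Mbeki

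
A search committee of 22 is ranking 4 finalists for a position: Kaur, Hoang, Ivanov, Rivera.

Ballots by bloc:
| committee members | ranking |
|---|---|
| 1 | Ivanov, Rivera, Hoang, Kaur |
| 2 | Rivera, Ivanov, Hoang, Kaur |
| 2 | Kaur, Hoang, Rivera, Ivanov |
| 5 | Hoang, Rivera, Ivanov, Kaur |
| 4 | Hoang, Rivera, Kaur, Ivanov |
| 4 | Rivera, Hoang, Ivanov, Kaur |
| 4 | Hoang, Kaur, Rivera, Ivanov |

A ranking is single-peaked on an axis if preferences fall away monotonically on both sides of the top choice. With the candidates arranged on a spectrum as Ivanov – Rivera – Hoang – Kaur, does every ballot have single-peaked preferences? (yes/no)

Axis positions: Ivanov=1, Rivera=2, Hoang=3, Kaur=4.
Bloc 1 (peak Ivanov at position 1): ranking walks positions 1-2-3-4, expanding outward from the peak — single-peaked.
Bloc 2 (peak Rivera at position 2): ranking walks positions 2-1-3-4, expanding outward from the peak — single-peaked.
Bloc 3 (peak Kaur at position 4): ranking walks positions 4-3-2-1, expanding outward from the peak — single-peaked.
Bloc 4 (peak Hoang at position 3): ranking walks positions 3-2-1-4, expanding outward from the peak — single-peaked.
Bloc 5 (peak Hoang at position 3): ranking walks positions 3-2-4-1, expanding outward from the peak — single-peaked.
Bloc 6 (peak Rivera at position 2): ranking walks positions 2-3-1-4, expanding outward from the peak — single-peaked.
Bloc 7 (peak Hoang at position 3): ranking walks positions 3-4-2-1, expanding outward from the peak — single-peaked.
Every ranking is single-peaked on this axis.

yes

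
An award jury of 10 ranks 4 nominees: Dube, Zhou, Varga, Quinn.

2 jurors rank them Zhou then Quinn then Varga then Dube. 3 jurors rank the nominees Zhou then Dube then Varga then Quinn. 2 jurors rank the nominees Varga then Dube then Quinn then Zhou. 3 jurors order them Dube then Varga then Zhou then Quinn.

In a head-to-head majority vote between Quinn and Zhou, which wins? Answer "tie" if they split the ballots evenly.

Zhou

Ballots ranking Quinn above Zhou: 2.
Ballots ranking Zhou above Quinn: 10 − 2 = 8.
Zhou wins the head-to-head 8–2.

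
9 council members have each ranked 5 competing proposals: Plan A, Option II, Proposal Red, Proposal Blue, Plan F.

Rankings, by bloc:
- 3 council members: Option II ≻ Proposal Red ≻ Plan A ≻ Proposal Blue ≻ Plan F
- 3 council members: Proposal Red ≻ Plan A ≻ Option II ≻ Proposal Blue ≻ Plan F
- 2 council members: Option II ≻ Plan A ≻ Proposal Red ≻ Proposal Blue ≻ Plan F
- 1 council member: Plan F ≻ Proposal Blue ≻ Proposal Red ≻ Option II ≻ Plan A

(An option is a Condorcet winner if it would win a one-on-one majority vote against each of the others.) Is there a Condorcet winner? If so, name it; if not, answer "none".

Head-to-head results (9 council members):
Plan A vs Option II: Option II wins 6–3.
Plan A vs Proposal Red: Proposal Red, 7–2.
Plan A–Proposal Blue: Plan A 8–1.
Plan A vs Plan F: Plan A, 8–1.
Option II vs Proposal Red: Option II wins 5–4.
Option II vs Proposal Blue: Option II wins 8–1.
Option II vs Plan F: Option II wins 8–1.
Proposal Red vs Proposal Blue: Proposal Red, 8–1.
Proposal Red vs Plan F: Proposal Red, 8–1.
Proposal Blue vs Plan F: Proposal Blue, 8–1.
Option II beats each of Plan A, Proposal Red, Proposal Blue, Plan F — Option II is the Condorcet winner.

Option II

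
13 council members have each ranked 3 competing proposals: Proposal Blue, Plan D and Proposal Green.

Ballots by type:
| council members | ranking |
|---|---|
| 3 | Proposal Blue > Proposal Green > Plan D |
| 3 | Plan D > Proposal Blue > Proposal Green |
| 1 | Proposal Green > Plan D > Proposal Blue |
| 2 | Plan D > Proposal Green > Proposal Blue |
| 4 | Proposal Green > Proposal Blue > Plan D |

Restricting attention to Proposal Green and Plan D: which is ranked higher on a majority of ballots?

Proposal Green

Ballots ranking Proposal Green above Plan D: 3 + 1 + 4 = 8.
Ballots ranking Plan D above Proposal Green: 13 − 8 = 5.
Proposal Green wins the head-to-head 8–5.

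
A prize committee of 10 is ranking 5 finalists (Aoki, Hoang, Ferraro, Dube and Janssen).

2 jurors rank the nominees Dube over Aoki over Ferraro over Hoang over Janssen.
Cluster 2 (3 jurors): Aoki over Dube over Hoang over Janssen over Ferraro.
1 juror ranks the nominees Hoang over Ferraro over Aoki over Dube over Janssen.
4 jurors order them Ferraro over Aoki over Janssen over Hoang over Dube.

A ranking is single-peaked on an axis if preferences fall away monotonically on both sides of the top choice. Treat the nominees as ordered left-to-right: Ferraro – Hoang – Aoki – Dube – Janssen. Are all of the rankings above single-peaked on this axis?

no

Axis positions: Ferraro=1, Hoang=2, Aoki=3, Dube=4, Janssen=5.
Cluster 1: ranking walks positions 4-3-1-2-5; Ferraro is ranked above Hoang even though Hoang lies between Ferraro and the peak Dube on the axis — preferences dip and rise again. Not single-peaked.
Cluster 2 (peak Aoki at position 3): ranking walks positions 3-4-2-5-1, expanding outward from the peak — single-peaked.
Cluster 3 (peak Hoang at position 2): ranking walks positions 2-1-3-4-5, expanding outward from the peak — single-peaked.
Cluster 4: ranking walks positions 1-3-5-2-4; Aoki is ranked above Hoang even though Hoang lies between Aoki and the peak Ferraro on the axis — preferences dip and rise again. Not single-peaked.
Cluster 1 violates single-peakedness, so the profile is not single-peaked on this axis.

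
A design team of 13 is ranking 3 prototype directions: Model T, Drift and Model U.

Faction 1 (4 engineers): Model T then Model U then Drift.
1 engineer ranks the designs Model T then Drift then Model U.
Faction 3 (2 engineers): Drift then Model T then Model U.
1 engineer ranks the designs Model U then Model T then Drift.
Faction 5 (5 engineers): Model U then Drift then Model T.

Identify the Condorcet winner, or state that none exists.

none

Pairwise majorities:
Model T vs Drift: 4+1+1 = 6 for Model T, 7 for Drift — Drift by 7–6.
Model T vs Model U: 4+1+2 = 7 for Model T, 6 for Model U — Model T by 7–6.
Drift vs Model U: 3 to 10, Model U.
Each design drops at least one matchup (Model T loses to Drift; Drift loses to Model U; Model U loses to Model T); the cycle Model T > Model U > Drift > Model T rules out a Condorcet winner.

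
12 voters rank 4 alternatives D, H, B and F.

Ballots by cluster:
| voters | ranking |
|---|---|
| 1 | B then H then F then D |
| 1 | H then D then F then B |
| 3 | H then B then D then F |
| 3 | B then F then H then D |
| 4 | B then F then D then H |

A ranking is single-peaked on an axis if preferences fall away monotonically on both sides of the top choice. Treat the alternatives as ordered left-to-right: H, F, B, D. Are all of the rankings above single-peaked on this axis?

Axis positions: H=1, F=2, B=3, D=4.
Cluster 1: ranking walks positions 3-1-2-4; H is ranked above F even though F lies between H and the peak B on the axis — preferences dip and rise again. Not single-peaked.
Cluster 2: ranking walks positions 1-4-2-3; D is ranked above F even though F lies between D and the peak H on the axis — preferences dip and rise again. Not single-peaked.
Cluster 3: ranking walks positions 1-3-4-2; B is ranked above F even though F lies between B and the peak H on the axis — preferences dip and rise again. Not single-peaked.
Cluster 4 (peak B at position 3): ranking walks positions 3-2-1-4, expanding outward from the peak — single-peaked.
Cluster 5 (peak B at position 3): ranking walks positions 3-2-4-1, expanding outward from the peak — single-peaked.
Cluster 1 violates single-peakedness, so the profile is not single-peaked on this axis.

no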